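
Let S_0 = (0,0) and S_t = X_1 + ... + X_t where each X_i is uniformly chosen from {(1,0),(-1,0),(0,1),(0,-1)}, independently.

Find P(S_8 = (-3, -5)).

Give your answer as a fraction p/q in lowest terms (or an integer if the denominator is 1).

Let h be the number of horizontal steps (so 8-h are vertical). To end at (-3,-5) need (h-3)/2 right-steps and ((8-h)-5)/2 up-steps.
Sum over h with 3 ≤ h ≤ 3, h ≡ 1 (mod 2), 8-h ≡ 1 (mod 2):
h=3: C(8,3)·C(3,0)·C(5,0) = 56·1·1 = 56
Total favorable: 56
Total paths: 4^8 = 65536
P = 56/65536 = 7/8192

Answer: 7/8192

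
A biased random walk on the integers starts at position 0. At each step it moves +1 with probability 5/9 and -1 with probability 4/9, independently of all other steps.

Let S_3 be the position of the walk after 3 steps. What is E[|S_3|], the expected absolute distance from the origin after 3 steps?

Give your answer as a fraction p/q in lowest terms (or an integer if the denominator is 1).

S_3 takes values m ≡ 1 (mod 2) with |m| ≤ 3; P(S_3=m) = C(3,(3+m)/2) · (5/9)^((3+m)/2) · (4/9)^((3-m)/2).
Distribution: P(S=-3)=64/729, P(S=-1)=80/243, P(S=1)=100/243, P(S=3)=125/729
E[|S_3|] = Σ_m |m|·P(S_3=m) = 41/27

Answer: 41/27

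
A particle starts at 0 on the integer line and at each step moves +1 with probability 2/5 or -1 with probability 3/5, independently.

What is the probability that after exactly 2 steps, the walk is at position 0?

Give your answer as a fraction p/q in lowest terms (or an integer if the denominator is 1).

Answer: 12/25

Derivation:
To be at 0 after 2 steps: need exactly 1 step of +1 and 1 of -1.
Number of such sequences: C(2,1) = 2
Each has probability (2/5)^1 · (3/5)^1 = 6/25
P = 2 · 6/25 = 12/25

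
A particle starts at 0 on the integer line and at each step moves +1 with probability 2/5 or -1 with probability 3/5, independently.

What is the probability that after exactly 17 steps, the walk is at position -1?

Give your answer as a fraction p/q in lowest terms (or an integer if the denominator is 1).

Answer: 24498878976/152587890625

Derivation:
To reach position -1 after 17 steps: need 8 steps of +1 and 9 steps of -1.
Number of such sequences: C(17,8) = 24310
Each has probability (2/5)^8 · (3/5)^9 = 5038848/762939453125
P = 24310 · 5038848/762939453125 = 24498878976/152587890625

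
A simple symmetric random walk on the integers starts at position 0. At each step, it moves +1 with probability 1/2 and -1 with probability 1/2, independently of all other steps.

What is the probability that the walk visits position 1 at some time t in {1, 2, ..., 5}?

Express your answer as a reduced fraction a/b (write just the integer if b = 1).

Answer: 11/16

Derivation:
Count via complement. Let g(t,s) = #length-t paths at position s with S_1..S_t all ≠ 1.
g(t,s) = g(t-1,s-1) + g(t-1,s+1) for s ≠ 1; g(t,1) = 0.
t=0: g(0,0)=1
t=1: g(1,-1)=1
t=2: g(2,-2)=1 g(2,0)=1
t=3: g(3,-3)=1 g(3,-1)=2
t=4: g(4,-4)=1 g(4,-2)=3 g(4,0)=2
t=5: g(5,-5)=1 g(5,-3)=4 g(5,-1)=5
Paths never hitting 1: Σ_s g(5,s) = 10
Paths hitting 1: 2^5 - 10 = 22
P = 22/32 = 11/16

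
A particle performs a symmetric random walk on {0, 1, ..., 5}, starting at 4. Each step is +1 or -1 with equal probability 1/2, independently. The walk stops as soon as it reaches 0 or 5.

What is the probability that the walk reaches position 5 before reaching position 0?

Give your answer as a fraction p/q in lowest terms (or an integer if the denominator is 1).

Answer: 4/5

Derivation:
Symmetric walk (p = 1/2): the harmonic-function argument gives P(hit 5 before 0 | start at 4) = a/N.
P = 4/5 = 4/5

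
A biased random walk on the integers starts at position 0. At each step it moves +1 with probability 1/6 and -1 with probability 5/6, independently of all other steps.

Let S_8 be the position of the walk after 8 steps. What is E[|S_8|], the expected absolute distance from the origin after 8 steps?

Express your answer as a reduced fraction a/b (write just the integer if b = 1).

Answer: 562003/104976

Derivation:
S_8 takes values m ≡ 0 (mod 2) with |m| ≤ 8; P(S_8=m) = C(8,(8+m)/2) · (1/6)^((8+m)/2) · (5/6)^((8-m)/2).
Distribution: P(S=-8)=390625/1679616, P(S=-6)=78125/209952, P(S=-4)=109375/419904, P(S=-2)=21875/209952, P(S=0)=21875/839808, P(S=2)=875/209952, P(S=4)=175/419904, P(S=6)=5/209952, P(S=8)=1/1679616
E[|S_8|] = Σ_m |m|·P(S_8=m) = 562003/104976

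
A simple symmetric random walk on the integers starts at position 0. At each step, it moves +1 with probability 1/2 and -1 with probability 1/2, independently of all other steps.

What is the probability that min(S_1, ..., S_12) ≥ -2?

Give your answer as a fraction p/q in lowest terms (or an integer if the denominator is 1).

Let f(t,s) = #length-t paths at position s with S_1..S_t all ≥ -2.
f(t,s) = f(t-1,s-1) + f(t-1,s+1) for s ≥ -2; f(t,s) = 0 for s < -2.
t=0: f(0,0)=1
t=1: f(1,-1)=1 f(1,1)=1
t=2: f(2,-2)=1 f(2,0)=2 f(2,2)=1
t=3: f(3,-1)=3 f(3,1)=3 f(3,3)=1
t=4: f(4,-2)=3 f(4,0)=6 f(4,2)=4 f(4,4)=1
t=5: f(5,-1)=9 f(5,1)=10 f(5,3)=5 f(5,5)=1
t=6: f(6,-2)=9 f(6,0)=19 f(6,2)=15 f(6,4)=6 f(6,6)=1
t=7: f(7,-1)=28 f(7,1)=34 f(7,3)=21 f(7,5)=7 f(7,7)=1
t=8: f(8,-2)=28 f(8,0)=62 f(8,2)=55 f(8,4)=28 f(8,6)=8 f(8,8)=1
t=9: f(9,-1)=90 f(9,1)=117 f(9,3)=83 f(9,5)=36 f(9,7)=9 f(9,9)=1
t=10: f(10,-2)=90 f(10,0)=207 f(10,2)=200 f(10,4)=119 f(10,6)=45 f(10,8)=10 f(10,10)=1
t=11: f(11,-1)=297 f(11,1)=407 f(11,3)=319 f(11,5)=164 f(11,7)=55 f(11,9)=11 f(11,11)=1
t=12: f(12,-2)=297 f(12,0)=704 f(12,2)=726 f(12,4)=483 f(12,6)=219 f(12,8)=66 f(12,10)=12 f(12,12)=1
Σ_s f(12,s) = 2508
P = 2508/4096 = 627/1024

Answer: 627/1024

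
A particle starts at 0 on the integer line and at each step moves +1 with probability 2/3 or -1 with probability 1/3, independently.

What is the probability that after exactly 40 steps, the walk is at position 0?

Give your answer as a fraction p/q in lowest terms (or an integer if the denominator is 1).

To be at 0 after 40 steps: need exactly 20 steps of +1 and 20 of -1.
Number of such sequences: C(40,20) = 137846528820
Each has probability (2/3)^20 · (1/3)^20 = 1048576/12157665459056928801
P = 137846528820 · 1048576/12157665459056928801 = 16060284644884480/1350851717672992089

Answer: 16060284644884480/1350851717672992089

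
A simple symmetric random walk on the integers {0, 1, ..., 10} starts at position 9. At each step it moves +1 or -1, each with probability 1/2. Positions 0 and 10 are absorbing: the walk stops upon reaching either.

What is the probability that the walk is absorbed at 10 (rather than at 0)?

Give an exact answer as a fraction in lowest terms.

Symmetric walk (p = 1/2): the harmonic-function argument gives P(hit 10 before 0 | start at 9) = a/N.
P = 9/10 = 9/10

Answer: 9/10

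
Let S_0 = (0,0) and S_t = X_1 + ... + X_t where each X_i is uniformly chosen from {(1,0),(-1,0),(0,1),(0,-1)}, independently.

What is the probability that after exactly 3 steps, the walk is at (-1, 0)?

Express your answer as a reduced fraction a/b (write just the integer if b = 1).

Answer: 9/64

Derivation:
Let h be the number of horizontal steps (so 3-h are vertical). To end at (-1,0) need (h-1)/2 right-steps and ((3-h)+0)/2 up-steps.
Sum over h with 1 ≤ h ≤ 3, h ≡ 1 (mod 2), 3-h ≡ 0 (mod 2):
h=1: C(3,1)·C(1,0)·C(2,1) = 3·1·2 = 6
h=3: C(3,3)·C(3,1)·C(0,0) = 1·3·1 = 3
Total favorable: 9
Total paths: 4^3 = 64
P = 9/64 = 9/64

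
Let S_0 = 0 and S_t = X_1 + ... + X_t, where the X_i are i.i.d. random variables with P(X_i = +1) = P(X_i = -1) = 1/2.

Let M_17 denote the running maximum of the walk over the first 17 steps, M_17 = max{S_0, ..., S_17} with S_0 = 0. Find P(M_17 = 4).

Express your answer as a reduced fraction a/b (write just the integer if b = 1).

Answer: 1547/16384

Derivation:
Let M_17 = max(S_0,...,S_17). Use the reflection principle: for j ≥ 1, #{paths with M_17 ≥ j} = #{S_17 ≥ j} + #{S_17 ≥ j+1}.
By reflection, #{M_17 ≥ 4} = #{S_17 ≥ 4} + #{S_17 ≥ 5} = 21778 + 21778 = 43556.
#{M_17 ≥ 5} = #{S_17 ≥ 5} + #{S_17 ≥ 6} = 21778 + 9402 = 31180.
#{M_17 = 4} = 43556 - 31180 = 12376.
P(M_17 = 4) = 12376/131072 = 1547/16384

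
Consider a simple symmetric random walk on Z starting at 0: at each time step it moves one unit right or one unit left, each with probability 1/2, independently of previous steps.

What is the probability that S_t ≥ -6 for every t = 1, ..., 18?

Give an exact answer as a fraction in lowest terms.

Let f(t,s) = #length-t paths at position s with S_1..S_t all ≥ -6.
f(t,s) = f(t-1,s-1) + f(t-1,s+1) for s ≥ -6; f(t,s) = 0 for s < -6.
t=0: f(0,0)=1
t=1: f(1,-1)=1 f(1,1)=1
t=2: f(2,-2)=1 f(2,0)=2 f(2,2)=1
t=3: f(3,-3)=1 f(3,-1)=3 f(3,1)=3 f(3,3)=1
t=4: f(4,-4)=1 f(4,-2)=4 f(4,0)=6 f(4,2)=4 f(4,4)=1
t=5: f(5,-5)=1 f(5,-3)=5 f(5,-1)=10 f(5,1)=10 f(5,3)=5 f(5,5)=1
t=6: f(6,-6)=1 f(6,-4)=6 f(6,-2)=15 f(6,0)=20 f(6,2)=15 f(6,4)=6 f(6,6)=1
t=7: f(7,-5)=7 f(7,-3)=21 f(7,-1)=35 f(7,1)=35 f(7,3)=21 f(7,5)=7 f(7,7)=1
t=8: f(8,-6)=7 f(8,-4)=28 f(8,-2)=56 f(8,0)=70 f(8,2)=56 f(8,4)=28 f(8,6)=8 f(8,8)=1
t=9: f(9,-5)=35 f(9,-3)=84 f(9,-1)=126 f(9,1)=126 f(9,3)=84 f(9,5)=36 f(9,7)=9 f(9,9)=1
t=10: f(10,-6)=35 f(10,-4)=119 f(10,-2)=210 f(10,0)=252 f(10,2)=210 f(10,4)=120 f(10,6)=45 f(10,8)=10 f(10,10)=1
t=11: f(11,-5)=154 f(11,-3)=329 f(11,-1)=462 f(11,1)=462 f(11,3)=330 f(11,5)=165 f(11,7)=55 f(11,9)=11 f(11,11)=1
t=12: f(12,-6)=154 f(12,-4)=483 f(12,-2)=791 f(12,0)=924 f(12,2)=792 f(12,4)=495 f(12,6)=220 f(12,8)=66 f(12,10)=12 f(12,12)=1
t=13: f(13,-5)=637 f(13,-3)=1274 f(13,-1)=1715 f(13,1)=1716 f(13,3)=1287 f(13,5)=715 f(13,7)=286 f(13,9)=78 f(13,11)=13 f(13,13)=1
t=14: f(14,-6)=637 f(14,-4)=1911 f(14,-2)=2989 f(14,0)=3431 f(14,2)=3003 f(14,4)=2002 f(14,6)=1001 f(14,8)=364 f(14,10)=91 f(14,12)=14 f(14,14)=1
t=15: f(15,-5)=2548 f(15,-3)=4900 f(15,-1)=6420 f(15,1)=6434 f(15,3)=5005 f(15,5)=3003 f(15,7)=1365 f(15,9)=455 f(15,11)=105 f(15,13)=15 f(15,15)=1
t=16: f(16,-6)=2548 f(16,-4)=7448 f(16,-2)=11320 f(16,0)=12854 f(16,2)=11439 f(16,4)=8008 f(16,6)=4368 f(16,8)=1820 f(16,10)=560 f(16,12)=120 f(16,14)=16 f(16,16)=1
t=17: f(17,-5)=9996 f(17,-3)=18768 f(17,-1)=24174 f(17,1)=24293 f(17,3)=19447 f(17,5)=12376 f(17,7)=6188 f(17,9)=2380 f(17,11)=680 f(17,13)=136 f(17,15)=17 f(17,17)=1
t=18: f(18,-6)=9996 f(18,-4)=28764 f(18,-2)=42942 f(18,0)=48467 f(18,2)=43740 f(18,4)=31823 f(18,6)=18564 f(18,8)=8568 f(18,10)=3060 f(18,12)=816 f(18,14)=153 f(18,16)=18 f(18,18)=1
Σ_s f(18,s) = 236912
P = 236912/262144 = 14807/16384

Answer: 14807/16384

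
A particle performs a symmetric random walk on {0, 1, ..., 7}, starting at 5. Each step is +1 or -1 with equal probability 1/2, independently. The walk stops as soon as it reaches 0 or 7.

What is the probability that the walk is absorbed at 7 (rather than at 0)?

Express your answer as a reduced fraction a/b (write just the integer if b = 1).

Symmetric walk (p = 1/2): the harmonic-function argument gives P(hit 7 before 0 | start at 5) = a/N.
P = 5/7 = 5/7

Answer: 5/7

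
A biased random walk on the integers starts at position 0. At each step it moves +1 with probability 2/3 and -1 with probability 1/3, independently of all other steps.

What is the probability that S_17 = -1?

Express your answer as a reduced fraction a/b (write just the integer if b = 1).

To reach position -1 after 17 steps: need 8 steps of +1 and 9 steps of -1.
Number of such sequences: C(17,8) = 24310
Each has probability (2/3)^8 · (1/3)^9 = 256/129140163
P = 24310 · 256/129140163 = 6223360/129140163

Answer: 6223360/129140163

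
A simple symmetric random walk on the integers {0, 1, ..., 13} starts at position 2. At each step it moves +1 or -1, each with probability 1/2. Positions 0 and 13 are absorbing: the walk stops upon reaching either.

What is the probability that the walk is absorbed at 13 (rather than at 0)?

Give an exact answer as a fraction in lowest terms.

Answer: 2/13

Derivation:
Symmetric walk (p = 1/2): the harmonic-function argument gives P(hit 13 before 0 | start at 2) = a/N.
P = 2/13 = 2/13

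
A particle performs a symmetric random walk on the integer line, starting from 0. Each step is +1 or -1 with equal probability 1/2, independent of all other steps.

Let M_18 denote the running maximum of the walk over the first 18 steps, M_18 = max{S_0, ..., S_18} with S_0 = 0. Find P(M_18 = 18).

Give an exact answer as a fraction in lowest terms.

Answer: 1/262144

Derivation:
Let M_18 = max(S_0,...,S_18). Use the reflection principle: for j ≥ 1, #{paths with M_18 ≥ j} = #{S_18 ≥ j} + #{S_18 ≥ j+1}.
By reflection, #{M_18 ≥ 18} = #{S_18 ≥ 18} + #{S_18 ≥ 19} = 1 + 0 = 1.
#{M_18 ≥ 19} = #{S_18 ≥ 19} + #{S_18 ≥ 20} = 0 + 0 = 0.
#{M_18 = 18} = 1 - 0 = 1.
P(M_18 = 18) = 1/262144 = 1/262144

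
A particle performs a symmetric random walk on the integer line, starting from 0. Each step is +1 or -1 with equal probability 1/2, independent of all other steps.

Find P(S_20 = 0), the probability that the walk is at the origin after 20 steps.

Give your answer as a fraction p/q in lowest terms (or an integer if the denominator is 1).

To return to 0 after 20 steps: need exactly 10 steps of +1 and 10 of -1.
Favorable paths: C(20,10) = 184756
Total paths: 2^20 = 1048576
P = 184756/1048576 = 46189/262144

Answer: 46189/262144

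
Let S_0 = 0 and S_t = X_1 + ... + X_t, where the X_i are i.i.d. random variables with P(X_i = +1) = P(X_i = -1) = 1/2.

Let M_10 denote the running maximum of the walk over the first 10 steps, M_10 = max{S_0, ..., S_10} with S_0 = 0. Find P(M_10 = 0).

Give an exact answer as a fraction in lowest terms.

Let M_10 = max(S_0,...,S_10). Use the reflection principle: for j ≥ 1, #{paths with M_10 ≥ j} = #{S_10 ≥ j} + #{S_10 ≥ j+1}.
P(M_10 ≥ 0) = 1 since S_0 = 0, so #{M_10 ≥ 0} = 1024.
#{M_10 ≥ 1} = #{S_10 ≥ 1} + #{S_10 ≥ 2} = 386 + 386 = 772.
#{M_10 = 0} = 1024 - 772 = 252.
P(M_10 = 0) = 252/1024 = 63/256

Answer: 63/256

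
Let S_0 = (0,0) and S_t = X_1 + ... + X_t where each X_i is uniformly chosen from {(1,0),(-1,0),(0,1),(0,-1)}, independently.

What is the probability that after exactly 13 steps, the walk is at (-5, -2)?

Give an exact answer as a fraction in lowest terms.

Answer: 184041/33554432

Derivation:
Let h be the number of horizontal steps (so 13-h are vertical). To end at (-5,-2) need (h-5)/2 right-steps and ((13-h)-2)/2 up-steps.
Sum over h with 5 ≤ h ≤ 11, h ≡ 1 (mod 2), 13-h ≡ 0 (mod 2):
h=5: C(13,5)·C(5,0)·C(8,3) = 1287·1·56 = 72072
h=7: C(13,7)·C(7,1)·C(6,2) = 1716·7·15 = 180180
h=9: C(13,9)·C(9,2)·C(4,1) = 715·36·4 = 102960
h=11: C(13,11)·C(11,3)·C(2,0) = 78·165·1 = 12870
Total favorable: 368082
Total paths: 4^13 = 67108864
P = 368082/67108864 = 184041/33554432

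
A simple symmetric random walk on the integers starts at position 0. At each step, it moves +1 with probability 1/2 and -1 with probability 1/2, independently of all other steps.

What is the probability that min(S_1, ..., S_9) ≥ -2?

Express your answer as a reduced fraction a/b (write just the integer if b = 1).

Let f(t,s) = #length-t paths at position s with S_1..S_t all ≥ -2.
f(t,s) = f(t-1,s-1) + f(t-1,s+1) for s ≥ -2; f(t,s) = 0 for s < -2.
t=0: f(0,0)=1
t=1: f(1,-1)=1 f(1,1)=1
t=2: f(2,-2)=1 f(2,0)=2 f(2,2)=1
t=3: f(3,-1)=3 f(3,1)=3 f(3,3)=1
t=4: f(4,-2)=3 f(4,0)=6 f(4,2)=4 f(4,4)=1
t=5: f(5,-1)=9 f(5,1)=10 f(5,3)=5 f(5,5)=1
t=6: f(6,-2)=9 f(6,0)=19 f(6,2)=15 f(6,4)=6 f(6,6)=1
t=7: f(7,-1)=28 f(7,1)=34 f(7,3)=21 f(7,5)=7 f(7,7)=1
t=8: f(8,-2)=28 f(8,0)=62 f(8,2)=55 f(8,4)=28 f(8,6)=8 f(8,8)=1
t=9: f(9,-1)=90 f(9,1)=117 f(9,3)=83 f(9,5)=36 f(9,7)=9 f(9,9)=1
Σ_s f(9,s) = 336
P = 336/512 = 21/32

Answer: 21/32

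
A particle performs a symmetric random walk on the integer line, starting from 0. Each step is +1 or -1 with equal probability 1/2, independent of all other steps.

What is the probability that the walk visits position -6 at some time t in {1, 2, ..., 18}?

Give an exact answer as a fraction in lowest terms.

Answer: 10949/65536

Derivation:
Count via complement. Let g(t,s) = #length-t paths at position s with S_1..S_t all ≠ -6.
g(t,s) = g(t-1,s-1) + g(t-1,s+1) for s ≠ -6; g(t,-6) = 0.
t=0: g(0,0)=1
t=1: g(1,-1)=1 g(1,1)=1
t=2: g(2,-2)=1 g(2,0)=2 g(2,2)=1
t=3: g(3,-3)=1 g(3,-1)=3 g(3,1)=3 g(3,3)=1
t=4: g(4,-4)=1 g(4,-2)=4 g(4,0)=6 g(4,2)=4 g(4,4)=1
t=5: g(5,-5)=1 g(5,-3)=5 g(5,-1)=10 g(5,1)=10 g(5,3)=5 g(5,5)=1
t=6: g(6,-4)=6 g(6,-2)=15 g(6,0)=20 g(6,2)=15 g(6,4)=6 g(6,6)=1
t=7: g(7,-5)=6 g(7,-3)=21 g(7,-1)=35 g(7,1)=35 g(7,3)=21 g(7,5)=7 g(7,7)=1
t=8: g(8,-4)=27 g(8,-2)=56 g(8,0)=70 g(8,2)=56 g(8,4)=28 g(8,6)=8 g(8,8)=1
t=9: g(9,-5)=27 g(9,-3)=83 g(9,-1)=126 g(9,1)=126 g(9,3)=84 g(9,5)=36 g(9,7)=9 g(9,9)=1
t=10: g(10,-4)=110 g(10,-2)=209 g(10,0)=252 g(10,2)=210 g(10,4)=120 g(10,6)=45 g(10,8)=10 g(10,10)=1
t=11: g(11,-5)=110 g(11,-3)=319 g(11,-1)=461 g(11,1)=462 g(11,3)=330 g(11,5)=165 g(11,7)=55 g(11,9)=11 g(11,11)=1
t=12: g(12,-4)=429 g(12,-2)=780 g(12,0)=923 g(12,2)=792 g(12,4)=495 g(12,6)=220 g(12,8)=66 g(12,10)=12 g(12,12)=1
t=13: g(13,-5)=429 g(13,-3)=1209 g(13,-1)=1703 g(13,1)=1715 g(13,3)=1287 g(13,5)=715 g(13,7)=286 g(13,9)=78 g(13,11)=13 g(13,13)=1
t=14: g(14,-4)=1638 g(14,-2)=2912 g(14,0)=3418 g(14,2)=3002 g(14,4)=2002 g(14,6)=1001 g(14,8)=364 g(14,10)=91 g(14,12)=14 g(14,14)=1
t=15: g(15,-5)=1638 g(15,-3)=4550 g(15,-1)=6330 g(15,1)=6420 g(15,3)=5004 g(15,5)=3003 g(15,7)=1365 g(15,9)=455 g(15,11)=105 g(15,13)=15 g(15,15)=1
t=16: g(16,-4)=6188 g(16,-2)=10880 g(16,0)=12750 g(16,2)=11424 g(16,4)=8007 g(16,6)=4368 g(16,8)=1820 g(16,10)=560 g(16,12)=120 g(16,14)=16 g(16,16)=1
t=17: g(17,-5)=6188 g(17,-3)=17068 g(17,-1)=23630 g(17,1)=24174 g(17,3)=19431 g(17,5)=12375 g(17,7)=6188 g(17,9)=2380 g(17,11)=680 g(17,13)=136 g(17,15)=17 g(17,17)=1
t=18: g(18,-4)=23256 g(18,-2)=40698 g(18,0)=47804 g(18,2)=43605 g(18,4)=31806 g(18,6)=18563 g(18,8)=8568 g(18,10)=3060 g(18,12)=816 g(18,14)=153 g(18,16)=18 g(18,18)=1
Paths never hitting -6: Σ_s g(18,s) = 218348
Paths hitting -6: 2^18 - 218348 = 43796
P = 43796/262144 = 10949/65536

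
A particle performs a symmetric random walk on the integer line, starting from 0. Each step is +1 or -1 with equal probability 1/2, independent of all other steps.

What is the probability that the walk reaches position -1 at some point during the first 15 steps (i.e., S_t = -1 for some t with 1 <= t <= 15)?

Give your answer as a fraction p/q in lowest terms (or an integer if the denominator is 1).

Answer: 26333/32768

Derivation:
Count via complement. Let g(t,s) = #length-t paths at position s with S_1..S_t all ≠ -1.
g(t,s) = g(t-1,s-1) + g(t-1,s+1) for s ≠ -1; g(t,-1) = 0.
t=0: g(0,0)=1
t=1: g(1,1)=1
t=2: g(2,0)=1 g(2,2)=1
t=3: g(3,1)=2 g(3,3)=1
t=4: g(4,0)=2 g(4,2)=3 g(4,4)=1
t=5: g(5,1)=5 g(5,3)=4 g(5,5)=1
t=6: g(6,0)=5 g(6,2)=9 g(6,4)=5 g(6,6)=1
t=7: g(7,1)=14 g(7,3)=14 g(7,5)=6 g(7,7)=1
t=8: g(8,0)=14 g(8,2)=28 g(8,4)=20 g(8,6)=7 g(8,8)=1
t=9: g(9,1)=42 g(9,3)=48 g(9,5)=27 g(9,7)=8 g(9,9)=1
t=10: g(10,0)=42 g(10,2)=90 g(10,4)=75 g(10,6)=35 g(10,8)=9 g(10,10)=1
t=11: g(11,1)=132 g(11,3)=165 g(11,5)=110 g(11,7)=44 g(11,9)=10 g(11,11)=1
t=12: g(12,0)=132 g(12,2)=297 g(12,4)=275 g(12,6)=154 g(12,8)=54 g(12,10)=11 g(12,12)=1
t=13: g(13,1)=429 g(13,3)=572 g(13,5)=429 g(13,7)=208 g(13,9)=65 g(13,11)=12 g(13,13)=1
t=14: g(14,0)=429 g(14,2)=1001 g(14,4)=1001 g(14,6)=637 g(14,8)=273 g(14,10)=77 g(14,12)=13 g(14,14)=1
t=15: g(15,1)=1430 g(15,3)=2002 g(15,5)=1638 g(15,7)=910 g(15,9)=350 g(15,11)=90 g(15,13)=14 g(15,15)=1
Paths never hitting -1: Σ_s g(15,s) = 6435
Paths hitting -1: 2^15 - 6435 = 26333
P = 26333/32768 = 26333/32768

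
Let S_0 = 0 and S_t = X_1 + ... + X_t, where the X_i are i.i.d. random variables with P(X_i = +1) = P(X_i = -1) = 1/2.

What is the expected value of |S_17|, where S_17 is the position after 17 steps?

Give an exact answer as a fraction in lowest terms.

Answer: 109395/32768

Derivation:
S_17 takes values m ≡ 1 (mod 2) with |m| ≤ 17; P(S_17=m) = C(17,(17+m)/2)/2^17.
Total paths: 2^17 = 131072
Distribution: P(S=-17)=1/131072, P(S=-15)=17/131072, P(S=-13)=136/131072, P(S=-11)=680/131072, P(S=-9)=2380/131072, P(S=-7)=6188/131072, P(S=-5)=12376/131072, P(S=-3)=19448/131072, P(S=-1)=24310/131072, P(S=1)=24310/131072, P(S=3)=19448/131072, P(S=5)=12376/131072, P(S=7)=6188/131072, P(S=9)=2380/131072, P(S=11)=680/131072, P(S=13)=136/131072, P(S=15)=17/131072, P(S=17)=1/131072
E[|S_17|] = Σ_m |m|·P(S_17=m) = 437580/131072 = 109395/32768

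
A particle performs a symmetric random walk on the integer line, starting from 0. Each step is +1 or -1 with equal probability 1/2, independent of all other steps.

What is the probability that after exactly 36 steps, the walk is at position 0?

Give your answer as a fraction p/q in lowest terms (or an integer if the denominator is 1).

Answer: 2268783825/17179869184

Derivation:
To return to 0 after 36 steps: need exactly 18 steps of +1 and 18 of -1.
Favorable paths: C(36,18) = 9075135300
Total paths: 2^36 = 68719476736
P = 9075135300/68719476736 = 2268783825/17179869184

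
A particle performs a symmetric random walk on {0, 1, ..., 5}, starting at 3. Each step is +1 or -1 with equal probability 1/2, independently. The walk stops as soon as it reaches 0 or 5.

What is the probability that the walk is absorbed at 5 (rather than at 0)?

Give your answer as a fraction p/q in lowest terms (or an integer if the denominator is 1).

Symmetric walk (p = 1/2): the harmonic-function argument gives P(hit 5 before 0 | start at 3) = a/N.
P = 3/5 = 3/5

Answer: 3/5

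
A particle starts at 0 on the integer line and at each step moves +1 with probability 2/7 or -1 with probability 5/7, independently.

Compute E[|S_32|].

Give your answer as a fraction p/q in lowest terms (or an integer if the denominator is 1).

S_32 takes values m ≡ 0 (mod 2) with |m| ≤ 32; P(S_32=m) = C(32,(32+m)/2) · (2/7)^((32+m)/2) · (5/7)^((32-m)/2).
Distribution: P(S=-32)=23283064365386962890625/1104427674243920646305299201, P(S=-30)=298023223876953125000000/1104427674243920646305299201, P(S=-28)=1847743988037109375000000/1104427674243920646305299201, P(S=-26)=7390975952148437500000000/1104427674243920646305299201, P(S=-24)=21433830261230468750000000/1104427674243920646305299201, P(S=-22)=6858825683593750000000000/157775382034845806615042743, P(S=-20)=12345886230468750000000000/157775382034845806615042743, P(S=-18)=128397216796875000000000000/1104427674243920646305299201, P(S=-16)=160496520996093750000000000/1104427674243920646305299201, P(S=-14)=171196289062500000000000000/1104427674243920646305299201, P(S=-12)=157500585937500000000000000/1104427674243920646305299201, P(S=-10)=126000468750000000000000000/1104427674243920646305299201, P(S=-8)=12600046875000000000000000/157775382034845806615042743, P(S=-6)=7753875000000000000000000/157775382034845806615042743, P(S=-4)=29464725000000000000000000/1104427674243920646305299201, P(S=-2)=14143068000000000000000000/1104427674243920646305299201, P(S=0)=6010803900000000000000000/1104427674243920646305299201, P(S=2)=2262890880000000000000000/1104427674243920646305299201, P(S=4)=754296960000000000000000/1104427674243920646305299201, P(S=6)=31759872000000000000000/157775382034845806615042743, P(S=8)=8257566720000000000000/157775382034845806615042743, P(S=10)=13212106752000000000000/1104427674243920646305299201, P(S=12)=2642421350400000000000/1104427674243920646305299201, P(S=14)=459551539200000000000/1104427674243920646305299201, P(S=16)=68932730880000000000/1104427674243920646305299201, P(S=18)=8823389552640000000/1104427674243920646305299201, P(S=20)=135744454656000000/157775382034845806615042743, P(S=22)=12066173747200000/157775382034845806615042743, P(S=24)=6033086873600000/1104427674243920646305299201, P(S=26)=332859965440000/1104427674243920646305299201, P(S=28)=13314398617600/1104427674243920646305299201, P(S=30)=343597383680/1104427674243920646305299201, P(S=32)=4294967296/1104427674243920646305299201
E[|S_32|] = Σ_m |m|·P(S_32=m) = 15165458384478288893080896672/1104427674243920646305299201

Answer: 15165458384478288893080896672/1104427674243920646305299201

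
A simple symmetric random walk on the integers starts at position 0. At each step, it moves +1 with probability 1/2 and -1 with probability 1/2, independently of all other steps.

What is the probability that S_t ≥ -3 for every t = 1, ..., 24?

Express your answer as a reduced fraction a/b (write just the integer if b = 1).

Answer: 2414425/4194304

Derivation:
Let f(t,s) = #length-t paths at position s with S_1..S_t all ≥ -3.
f(t,s) = f(t-1,s-1) + f(t-1,s+1) for s ≥ -3; f(t,s) = 0 for s < -3.
t=0: f(0,0)=1
t=1: f(1,-1)=1 f(1,1)=1
t=2: f(2,-2)=1 f(2,0)=2 f(2,2)=1
t=3: f(3,-3)=1 f(3,-1)=3 f(3,1)=3 f(3,3)=1
t=4: f(4,-2)=4 f(4,0)=6 f(4,2)=4 f(4,4)=1
t=5: f(5,-3)=4 f(5,-1)=10 f(5,1)=10 f(5,3)=5 f(5,5)=1
t=6: f(6,-2)=14 f(6,0)=20 f(6,2)=15 f(6,4)=6 f(6,6)=1
t=7: f(7,-3)=14 f(7,-1)=34 f(7,1)=35 f(7,3)=21 f(7,5)=7 f(7,7)=1
t=8: f(8,-2)=48 f(8,0)=69 f(8,2)=56 f(8,4)=28 f(8,6)=8 f(8,8)=1
t=9: f(9,-3)=48 f(9,-1)=117 f(9,1)=125 f(9,3)=84 f(9,5)=36 f(9,7)=9 f(9,9)=1
t=10: f(10,-2)=165 f(10,0)=242 f(10,2)=209 f(10,4)=120 f(10,6)=45 f(10,8)=10 f(10,10)=1
t=11: f(11,-3)=165 f(11,-1)=407 f(11,1)=451 f(11,3)=329 f(11,5)=165 f(11,7)=55 f(11,9)=11 f(11,11)=1
t=12: f(12,-2)=572 f(12,0)=858 f(12,2)=780 f(12,4)=494 f(12,6)=220 f(12,8)=66 f(12,10)=12 f(12,12)=1
t=13: f(13,-3)=572 f(13,-1)=1430 f(13,1)=1638 f(13,3)=1274 f(13,5)=714 f(13,7)=286 f(13,9)=78 f(13,11)=13 f(13,13)=1
t=14: f(14,-2)=2002 f(14,0)=3068 f(14,2)=2912 f(14,4)=1988 f(14,6)=1000 f(14,8)=364 f(14,10)=91 f(14,12)=14 f(14,14)=1
t=15: f(15,-3)=2002 f(15,-1)=5070 f(15,1)=5980 f(15,3)=4900 f(15,5)=2988 f(15,7)=1364 f(15,9)=455 f(15,11)=105 f(15,13)=15 f(15,15)=1
t=16: f(16,-2)=7072 f(16,0)=11050 f(16,2)=10880 f(16,4)=7888 f(16,6)=4352 f(16,8)=1819 f(16,10)=560 f(16,12)=120 f(16,14)=16 f(16,16)=1
t=17: f(17,-3)=7072 f(17,-1)=18122 f(17,1)=21930 f(17,3)=18768 f(17,5)=12240 f(17,7)=6171 f(17,9)=2379 f(17,11)=680 f(17,13)=136 f(17,15)=17 f(17,17)=1
t=18: f(18,-2)=25194 f(18,0)=40052 f(18,2)=40698 f(18,4)=31008 f(18,6)=18411 f(18,8)=8550 f(18,10)=3059 f(18,12)=816 f(18,14)=153 f(18,16)=18 f(18,18)=1
t=19: f(19,-3)=25194 f(19,-1)=65246 f(19,1)=80750 f(19,3)=71706 f(19,5)=49419 f(19,7)=26961 f(19,9)=11609 f(19,11)=3875 f(19,13)=969 f(19,15)=171 f(19,17)=19 f(19,19)=1
t=20: f(20,-2)=90440 f(20,0)=145996 f(20,2)=152456 f(20,4)=121125 f(20,6)=76380 f(20,8)=38570 f(20,10)=15484 f(20,12)=4844 f(20,14)=1140 f(20,16)=190 f(20,18)=20 f(20,20)=1
t=21: f(21,-3)=90440 f(21,-1)=236436 f(21,1)=298452 f(21,3)=273581 f(21,5)=197505 f(21,7)=114950 f(21,9)=54054 f(21,11)=20328 f(21,13)=5984 f(21,15)=1330 f(21,17)=210 f(21,19)=21 f(21,21)=1
t=22: f(22,-2)=326876 f(22,0)=534888 f(22,2)=572033 f(22,4)=471086 f(22,6)=312455 f(22,8)=169004 f(22,10)=74382 f(22,12)=26312 f(22,14)=7314 f(22,16)=1540 f(22,18)=231 f(22,20)=22 f(22,22)=1
t=23: f(23,-3)=326876 f(23,-1)=861764 f(23,1)=1106921 f(23,3)=1043119 f(23,5)=783541 f(23,7)=481459 f(23,9)=243386 f(23,11)=100694 f(23,13)=33626 f(23,15)=8854 f(23,17)=1771 f(23,19)=253 f(23,21)=23 f(23,23)=1
t=24: f(24,-2)=1188640 f(24,0)=1968685 f(24,2)=2150040 f(24,4)=1826660 f(24,6)=1265000 f(24,8)=724845 f(24,10)=344080 f(24,12)=134320 f(24,14)=42480 f(24,16)=10625 f(24,18)=2024 f(24,20)=276 f(24,22)=24 f(24,24)=1
Σ_s f(24,s) = 9657700
P = 9657700/16777216 = 2414425/4194304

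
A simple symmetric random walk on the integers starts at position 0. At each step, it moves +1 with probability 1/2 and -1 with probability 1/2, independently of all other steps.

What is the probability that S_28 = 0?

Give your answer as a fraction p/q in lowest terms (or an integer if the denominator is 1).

To return to 0 after 28 steps: need exactly 14 steps of +1 and 14 of -1.
Favorable paths: C(28,14) = 40116600
Total paths: 2^28 = 268435456
P = 40116600/268435456 = 5014575/33554432

Answer: 5014575/33554432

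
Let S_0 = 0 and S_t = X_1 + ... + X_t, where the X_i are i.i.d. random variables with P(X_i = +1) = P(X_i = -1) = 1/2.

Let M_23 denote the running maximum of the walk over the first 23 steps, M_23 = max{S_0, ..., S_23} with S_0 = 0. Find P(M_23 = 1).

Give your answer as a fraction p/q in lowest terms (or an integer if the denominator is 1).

Answer: 676039/4194304

Derivation:
Let M_23 = max(S_0,...,S_23). Use the reflection principle: for j ≥ 1, #{paths with M_23 ≥ j} = #{S_23 ≥ j} + #{S_23 ≥ j+1}.
By reflection, #{M_23 ≥ 1} = #{S_23 ≥ 1} + #{S_23 ≥ 2} = 4194304 + 2842226 = 7036530.
#{M_23 ≥ 2} = #{S_23 ≥ 2} + #{S_23 ≥ 3} = 2842226 + 2842226 = 5684452.
#{M_23 = 1} = 7036530 - 5684452 = 1352078.
P(M_23 = 1) = 1352078/8388608 = 676039/4194304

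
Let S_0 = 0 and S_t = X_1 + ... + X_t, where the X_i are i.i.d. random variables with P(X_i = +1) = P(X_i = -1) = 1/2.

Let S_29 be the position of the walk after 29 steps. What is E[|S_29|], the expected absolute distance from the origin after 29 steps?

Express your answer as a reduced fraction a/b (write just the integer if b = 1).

S_29 takes values m ≡ 1 (mod 2) with |m| ≤ 29; P(S_29=m) = C(29,(29+m)/2)/2^29.
Total paths: 2^29 = 536870912
Distribution: P(S=-29)=1/536870912, P(S=-27)=29/536870912, P(S=-25)=406/536870912, P(S=-23)=3654/536870912, P(S=-21)=23751/536870912, P(S=-19)=118755/536870912, P(S=-17)=475020/536870912, P(S=-15)=1560780/536870912, P(S=-13)=4292145/536870912, P(S=-11)=10015005/536870912, P(S=-9)=20030010/536870912, P(S=-7)=34597290/536870912, P(S=-5)=51895935/536870912, P(S=-3)=67863915/536870912, P(S=-1)=77558760/536870912, P(S=1)=77558760/536870912, P(S=3)=67863915/536870912, P(S=5)=51895935/536870912, P(S=7)=34597290/536870912, P(S=9)=20030010/536870912, P(S=11)=10015005/536870912, P(S=13)=4292145/536870912, P(S=15)=1560780/536870912, P(S=17)=475020/536870912, P(S=19)=118755/536870912, P(S=21)=23751/536870912, P(S=23)=3654/536870912, P(S=25)=406/536870912, P(S=27)=29/536870912, P(S=29)=1/536870912
E[|S_29|] = Σ_m |m|·P(S_29=m) = 2326762800/536870912 = 145422675/33554432

Answer: 145422675/33554432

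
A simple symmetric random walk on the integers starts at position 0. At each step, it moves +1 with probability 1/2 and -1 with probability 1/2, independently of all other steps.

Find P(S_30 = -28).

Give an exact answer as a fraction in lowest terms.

Answer: 15/536870912

Derivation:
To reach position -28 after 30 steps: need 1 step of +1 and 29 of -1.
Favorable paths: C(30,1) = 30
Total paths: 2^30 = 1073741824
P = 30/1073741824 = 15/536870912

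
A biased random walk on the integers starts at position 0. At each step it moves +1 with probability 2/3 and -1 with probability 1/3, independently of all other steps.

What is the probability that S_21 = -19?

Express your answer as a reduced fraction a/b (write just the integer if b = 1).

Answer: 14/3486784401

Derivation:
To reach position -19 after 21 steps: need 1 step of +1 and 20 steps of -1.
Number of such sequences: C(21,1) = 21
Each has probability (2/3)^1 · (1/3)^20 = 2/10460353203
P = 21 · 2/10460353203 = 14/3486784401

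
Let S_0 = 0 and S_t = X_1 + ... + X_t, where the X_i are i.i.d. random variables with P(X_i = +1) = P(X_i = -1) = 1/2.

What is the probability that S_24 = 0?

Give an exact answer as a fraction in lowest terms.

Answer: 676039/4194304

Derivation:
To return to 0 after 24 steps: need exactly 12 steps of +1 and 12 of -1.
Favorable paths: C(24,12) = 2704156
Total paths: 2^24 = 16777216
P = 2704156/16777216 = 676039/4194304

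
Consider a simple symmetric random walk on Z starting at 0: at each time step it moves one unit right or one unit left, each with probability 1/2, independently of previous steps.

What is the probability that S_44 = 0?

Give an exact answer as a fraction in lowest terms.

Answer: 263012370465/2199023255552

Derivation:
To return to 0 after 44 steps: need exactly 22 steps of +1 and 22 of -1.
Favorable paths: C(44,22) = 2104098963720
Total paths: 2^44 = 17592186044416
P = 2104098963720/17592186044416 = 263012370465/2199023255552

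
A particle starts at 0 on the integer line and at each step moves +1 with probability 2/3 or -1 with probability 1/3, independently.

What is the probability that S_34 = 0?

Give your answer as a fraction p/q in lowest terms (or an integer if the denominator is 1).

Answer: 11328534609920/617673396283947

Derivation:
To be at 0 after 34 steps: need exactly 17 steps of +1 and 17 of -1.
Number of such sequences: C(34,17) = 2333606220
Each has probability (2/3)^17 · (1/3)^17 = 131072/16677181699666569
P = 2333606220 · 131072/16677181699666569 = 11328534609920/617673396283947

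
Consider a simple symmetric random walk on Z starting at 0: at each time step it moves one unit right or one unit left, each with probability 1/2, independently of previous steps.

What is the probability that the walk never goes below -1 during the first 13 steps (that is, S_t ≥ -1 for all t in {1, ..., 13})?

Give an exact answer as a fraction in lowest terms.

Let f(t,s) = #length-t paths at position s with S_1..S_t all ≥ -1.
f(t,s) = f(t-1,s-1) + f(t-1,s+1) for s ≥ -1; f(t,s) = 0 for s < -1.
t=0: f(0,0)=1
t=1: f(1,-1)=1 f(1,1)=1
t=2: f(2,0)=2 f(2,2)=1
t=3: f(3,-1)=2 f(3,1)=3 f(3,3)=1
t=4: f(4,0)=5 f(4,2)=4 f(4,4)=1
t=5: f(5,-1)=5 f(5,1)=9 f(5,3)=5 f(5,5)=1
t=6: f(6,0)=14 f(6,2)=14 f(6,4)=6 f(6,6)=1
t=7: f(7,-1)=14 f(7,1)=28 f(7,3)=20 f(7,5)=7 f(7,7)=1
t=8: f(8,0)=42 f(8,2)=48 f(8,4)=27 f(8,6)=8 f(8,8)=1
t=9: f(9,-1)=42 f(9,1)=90 f(9,3)=75 f(9,5)=35 f(9,7)=9 f(9,9)=1
t=10: f(10,0)=132 f(10,2)=165 f(10,4)=110 f(10,6)=44 f(10,8)=10 f(10,10)=1
t=11: f(11,-1)=132 f(11,1)=297 f(11,3)=275 f(11,5)=154 f(11,7)=54 f(11,9)=11 f(11,11)=1
t=12: f(12,0)=429 f(12,2)=572 f(12,4)=429 f(12,6)=208 f(12,8)=65 f(12,10)=12 f(12,12)=1
t=13: f(13,-1)=429 f(13,1)=1001 f(13,3)=1001 f(13,5)=637 f(13,7)=273 f(13,9)=77 f(13,11)=13 f(13,13)=1
Σ_s f(13,s) = 3432
P = 3432/8192 = 429/1024

Answer: 429/1024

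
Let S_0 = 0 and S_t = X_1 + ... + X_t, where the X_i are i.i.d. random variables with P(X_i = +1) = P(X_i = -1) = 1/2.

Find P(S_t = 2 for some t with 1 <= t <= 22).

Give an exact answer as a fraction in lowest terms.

Answer: 1421113/2097152

Derivation:
Count via complement. Let g(t,s) = #length-t paths at position s with S_1..S_t all ≠ 2.
g(t,s) = g(t-1,s-1) + g(t-1,s+1) for s ≠ 2; g(t,2) = 0.
t=0: g(0,0)=1
t=1: g(1,-1)=1 g(1,1)=1
t=2: g(2,-2)=1 g(2,0)=2
t=3: g(3,-3)=1 g(3,-1)=3 g(3,1)=2
t=4: g(4,-4)=1 g(4,-2)=4 g(4,0)=5
t=5: g(5,-5)=1 g(5,-3)=5 g(5,-1)=9 g(5,1)=5
t=6: g(6,-6)=1 g(6,-4)=6 g(6,-2)=14 g(6,0)=14
t=7: g(7,-7)=1 g(7,-5)=7 g(7,-3)=20 g(7,-1)=28 g(7,1)=14
t=8: g(8,-8)=1 g(8,-6)=8 g(8,-4)=27 g(8,-2)=48 g(8,0)=42
t=9: g(9,-9)=1 g(9,-7)=9 g(9,-5)=35 g(9,-3)=75 g(9,-1)=90 g(9,1)=42
t=10: g(10,-10)=1 g(10,-8)=10 g(10,-6)=44 g(10,-4)=110 g(10,-2)=165 g(10,0)=132
t=11: g(11,-11)=1 g(11,-9)=11 g(11,-7)=54 g(11,-5)=154 g(11,-3)=275 g(11,-1)=297 g(11,1)=132
t=12: g(12,-12)=1 g(12,-10)=12 g(12,-8)=65 g(12,-6)=208 g(12,-4)=429 g(12,-2)=572 g(12,0)=429
t=13: g(13,-13)=1 g(13,-11)=13 g(13,-9)=77 g(13,-7)=273 g(13,-5)=637 g(13,-3)=1001 g(13,-1)=1001 g(13,1)=429
t=14: g(14,-14)=1 g(14,-12)=14 g(14,-10)=90 g(14,-8)=350 g(14,-6)=910 g(14,-4)=1638 g(14,-2)=2002 g(14,0)=1430
t=15: g(15,-15)=1 g(15,-13)=15 g(15,-11)=104 g(15,-9)=440 g(15,-7)=1260 g(15,-5)=2548 g(15,-3)=3640 g(15,-1)=3432 g(15,1)=1430
t=16: g(16,-16)=1 g(16,-14)=16 g(16,-12)=119 g(16,-10)=544 g(16,-8)=1700 g(16,-6)=3808 g(16,-4)=6188 g(16,-2)=7072 g(16,0)=4862
t=17: g(17,-17)=1 g(17,-15)=17 g(17,-13)=135 g(17,-11)=663 g(17,-9)=2244 g(17,-7)=5508 g(17,-5)=9996 g(17,-3)=13260 g(17,-1)=11934 g(17,1)=4862
t=18: g(18,-18)=1 g(18,-16)=18 g(18,-14)=152 g(18,-12)=798 g(18,-10)=2907 g(18,-8)=7752 g(18,-6)=15504 g(18,-4)=23256 g(18,-2)=25194 g(18,0)=16796
t=19: g(19,-19)=1 g(19,-17)=19 g(19,-15)=170 g(19,-13)=950 g(19,-11)=3705 g(19,-9)=10659 g(19,-7)=23256 g(19,-5)=38760 g(19,-3)=48450 g(19,-1)=41990 g(19,1)=16796
t=20: g(20,-20)=1 g(20,-18)=20 g(20,-16)=189 g(20,-14)=1120 g(20,-12)=4655 g(20,-10)=14364 g(20,-8)=33915 g(20,-6)=62016 g(20,-4)=87210 g(20,-2)=90440 g(20,0)=58786
t=21: g(21,-21)=1 g(21,-19)=21 g(21,-17)=209 g(21,-15)=1309 g(21,-13)=5775 g(21,-11)=19019 g(21,-9)=48279 g(21,-7)=95931 g(21,-5)=149226 g(21,-3)=177650 g(21,-1)=149226 g(21,1)=58786
t=22: g(22,-22)=1 g(22,-20)=22 g(22,-18)=230 g(22,-16)=1518 g(22,-14)=7084 g(22,-12)=24794 g(22,-10)=67298 g(22,-8)=144210 g(22,-6)=245157 g(22,-4)=326876 g(22,-2)=326876 g(22,0)=208012
Paths never hitting 2: Σ_s g(22,s) = 1352078
Paths hitting 2: 2^22 - 1352078 = 2842226
P = 2842226/4194304 = 1421113/2097152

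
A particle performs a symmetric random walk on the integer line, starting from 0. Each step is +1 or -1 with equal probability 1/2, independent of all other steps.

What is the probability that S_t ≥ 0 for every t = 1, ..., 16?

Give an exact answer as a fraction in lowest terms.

Answer: 6435/32768

Derivation:
Let f(t,s) = #length-t paths at position s with S_1..S_t all ≥ 0.
f(t,s) = f(t-1,s-1) + f(t-1,s+1) for s ≥ 0; f(t,s) = 0 for s < 0.
t=0: f(0,0)=1
t=1: f(1,1)=1
t=2: f(2,0)=1 f(2,2)=1
t=3: f(3,1)=2 f(3,3)=1
t=4: f(4,0)=2 f(4,2)=3 f(4,4)=1
t=5: f(5,1)=5 f(5,3)=4 f(5,5)=1
t=6: f(6,0)=5 f(6,2)=9 f(6,4)=5 f(6,6)=1
t=7: f(7,1)=14 f(7,3)=14 f(7,5)=6 f(7,7)=1
t=8: f(8,0)=14 f(8,2)=28 f(8,4)=20 f(8,6)=7 f(8,8)=1
t=9: f(9,1)=42 f(9,3)=48 f(9,5)=27 f(9,7)=8 f(9,9)=1
t=10: f(10,0)=42 f(10,2)=90 f(10,4)=75 f(10,6)=35 f(10,8)=9 f(10,10)=1
t=11: f(11,1)=132 f(11,3)=165 f(11,5)=110 f(11,7)=44 f(11,9)=10 f(11,11)=1
t=12: f(12,0)=132 f(12,2)=297 f(12,4)=275 f(12,6)=154 f(12,8)=54 f(12,10)=11 f(12,12)=1
t=13: f(13,1)=429 f(13,3)=572 f(13,5)=429 f(13,7)=208 f(13,9)=65 f(13,11)=12 f(13,13)=1
t=14: f(14,0)=429 f(14,2)=1001 f(14,4)=1001 f(14,6)=637 f(14,8)=273 f(14,10)=77 f(14,12)=13 f(14,14)=1
t=15: f(15,1)=1430 f(15,3)=2002 f(15,5)=1638 f(15,7)=910 f(15,9)=350 f(15,11)=90 f(15,13)=14 f(15,15)=1
t=16: f(16,0)=1430 f(16,2)=3432 f(16,4)=3640 f(16,6)=2548 f(16,8)=1260 f(16,10)=440 f(16,12)=104 f(16,14)=15 f(16,16)=1
Σ_s f(16,s) = 12870
P = 12870/65536 = 6435/32768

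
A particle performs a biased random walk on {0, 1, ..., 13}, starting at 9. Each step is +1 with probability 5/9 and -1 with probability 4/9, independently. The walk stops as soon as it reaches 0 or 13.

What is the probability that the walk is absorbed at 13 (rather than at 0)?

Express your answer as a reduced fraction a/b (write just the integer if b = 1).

Answer: 1056863125/1153594261

Derivation:
Biased walk: p = 5/9, q = 4/9, r = q/p = 4/5
Gambler's ruin: P(hit 13 before 0 | start at 9) = (1 - r^a)/(1 - r^N)
r^9 = 262144/1953125; r^13 = 67108864/1220703125
P = (1 - 262144/1953125) / (1 - 67108864/1220703125) = 1690981/1953125 / 1153594261/1220703125 = 1056863125/1153594261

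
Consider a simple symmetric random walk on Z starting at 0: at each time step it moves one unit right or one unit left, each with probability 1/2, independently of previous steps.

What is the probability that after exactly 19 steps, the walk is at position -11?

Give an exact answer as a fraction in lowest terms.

Answer: 969/131072

Derivation:
To reach position -11 after 19 steps: need 4 steps of +1 and 15 of -1.
Favorable paths: C(19,4) = 3876
Total paths: 2^19 = 524288
P = 3876/524288 = 969/131072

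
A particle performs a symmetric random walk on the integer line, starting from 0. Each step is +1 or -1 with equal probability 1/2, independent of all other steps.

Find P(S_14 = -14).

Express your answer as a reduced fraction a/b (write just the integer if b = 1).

Answer: 1/16384

Derivation:
To reach position -14 after 14 steps: need 0 steps of +1 and 14 of -1.
Favorable paths: C(14,0) = 1
Total paths: 2^14 = 16384
P = 1/16384 = 1/16384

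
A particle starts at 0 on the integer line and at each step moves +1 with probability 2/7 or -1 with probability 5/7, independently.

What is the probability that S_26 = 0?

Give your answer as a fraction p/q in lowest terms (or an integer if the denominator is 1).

To be at 0 after 26 steps: need exactly 13 steps of +1 and 13 of -1.
Number of such sequences: C(26,13) = 10400600
Each has probability (2/7)^13 · (5/7)^13 = 10000000000000/9387480337647754305649
P = 10400600 · 10000000000000/9387480337647754305649 = 14858000000000000000/1341068619663964900807

Answer: 14858000000000000000/1341068619663964900807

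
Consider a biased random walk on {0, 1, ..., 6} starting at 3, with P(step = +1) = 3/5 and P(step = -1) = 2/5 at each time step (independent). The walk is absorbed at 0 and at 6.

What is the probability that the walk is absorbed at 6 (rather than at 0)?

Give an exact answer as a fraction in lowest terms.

Biased walk: p = 3/5, q = 2/5, r = q/p = 2/3
Gambler's ruin: P(hit 6 before 0 | start at 3) = (1 - r^a)/(1 - r^N)
r^3 = 8/27; r^6 = 64/729
P = (1 - 8/27) / (1 - 64/729) = 19/27 / 665/729 = 27/35

Answer: 27/35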